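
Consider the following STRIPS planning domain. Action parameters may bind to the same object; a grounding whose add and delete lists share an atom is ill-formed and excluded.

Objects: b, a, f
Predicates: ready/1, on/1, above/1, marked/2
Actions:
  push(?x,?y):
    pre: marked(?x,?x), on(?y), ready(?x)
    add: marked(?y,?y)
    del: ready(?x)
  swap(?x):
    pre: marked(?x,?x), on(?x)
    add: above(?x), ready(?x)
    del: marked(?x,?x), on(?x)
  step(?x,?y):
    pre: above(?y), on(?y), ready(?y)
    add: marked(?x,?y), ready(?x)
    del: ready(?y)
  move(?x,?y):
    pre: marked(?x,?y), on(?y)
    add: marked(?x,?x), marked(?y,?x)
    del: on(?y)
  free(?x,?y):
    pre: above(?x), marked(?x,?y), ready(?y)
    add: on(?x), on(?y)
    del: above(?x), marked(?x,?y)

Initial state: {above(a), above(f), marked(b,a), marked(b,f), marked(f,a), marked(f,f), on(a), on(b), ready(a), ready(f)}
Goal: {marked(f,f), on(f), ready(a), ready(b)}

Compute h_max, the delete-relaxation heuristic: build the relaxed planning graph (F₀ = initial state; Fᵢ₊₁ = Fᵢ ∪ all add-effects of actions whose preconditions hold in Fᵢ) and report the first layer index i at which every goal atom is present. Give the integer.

1

F0 = init (10 atoms)
F1 = F0 ∪ {marked(a,a), marked(a,b), marked(a,f), marked(b,b), on(f), ready(b)}  (16 atoms)
goal ⊆ F1  ⇒  h_max = 1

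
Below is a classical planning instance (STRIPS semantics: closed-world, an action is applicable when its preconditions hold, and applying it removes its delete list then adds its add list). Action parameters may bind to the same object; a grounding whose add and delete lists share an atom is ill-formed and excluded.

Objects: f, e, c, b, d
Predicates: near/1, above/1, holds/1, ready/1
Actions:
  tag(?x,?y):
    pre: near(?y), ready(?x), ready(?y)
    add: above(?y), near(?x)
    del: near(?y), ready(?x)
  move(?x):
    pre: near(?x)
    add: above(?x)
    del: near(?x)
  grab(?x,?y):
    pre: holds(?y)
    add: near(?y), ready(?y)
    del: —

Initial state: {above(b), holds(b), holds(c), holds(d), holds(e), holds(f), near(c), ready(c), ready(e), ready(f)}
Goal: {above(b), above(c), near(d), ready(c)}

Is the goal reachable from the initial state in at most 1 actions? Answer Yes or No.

1. tag(f,c)  →  {above(b), above(c), holds(b), holds(c), holds(d), holds(e), holds(f), near(f), ready(c), ready(e)}
2. grab(f,d)  →  {above(b), above(c), holds(b), holds(c), holds(d), holds(e), holds(f), near(d), near(f), ready(c), ready(d), ready(e)}
optimal plan length = 2; 2 > 1

No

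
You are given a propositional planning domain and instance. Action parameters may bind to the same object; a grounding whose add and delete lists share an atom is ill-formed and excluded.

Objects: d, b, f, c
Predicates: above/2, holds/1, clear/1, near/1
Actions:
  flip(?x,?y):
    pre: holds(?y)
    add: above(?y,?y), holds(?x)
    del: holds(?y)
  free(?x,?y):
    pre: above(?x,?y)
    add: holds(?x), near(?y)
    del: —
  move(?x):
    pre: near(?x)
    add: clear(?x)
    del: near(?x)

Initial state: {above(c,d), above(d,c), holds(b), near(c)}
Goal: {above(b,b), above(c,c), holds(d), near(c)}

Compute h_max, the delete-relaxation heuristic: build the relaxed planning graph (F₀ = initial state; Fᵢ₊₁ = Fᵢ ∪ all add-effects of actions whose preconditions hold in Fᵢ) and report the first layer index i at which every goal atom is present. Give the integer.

2

F0 = init (4 atoms)
F1 = F0 ∪ {above(b,b), clear(c), holds(c), holds(d), holds(f), near(d)}  (10 atoms)
F2 = F1 ∪ {above(c,c), above(d,d), above(f,f), clear(d), near(b)}  (15 atoms)
goal ⊆ F2  ⇒  h_max = 2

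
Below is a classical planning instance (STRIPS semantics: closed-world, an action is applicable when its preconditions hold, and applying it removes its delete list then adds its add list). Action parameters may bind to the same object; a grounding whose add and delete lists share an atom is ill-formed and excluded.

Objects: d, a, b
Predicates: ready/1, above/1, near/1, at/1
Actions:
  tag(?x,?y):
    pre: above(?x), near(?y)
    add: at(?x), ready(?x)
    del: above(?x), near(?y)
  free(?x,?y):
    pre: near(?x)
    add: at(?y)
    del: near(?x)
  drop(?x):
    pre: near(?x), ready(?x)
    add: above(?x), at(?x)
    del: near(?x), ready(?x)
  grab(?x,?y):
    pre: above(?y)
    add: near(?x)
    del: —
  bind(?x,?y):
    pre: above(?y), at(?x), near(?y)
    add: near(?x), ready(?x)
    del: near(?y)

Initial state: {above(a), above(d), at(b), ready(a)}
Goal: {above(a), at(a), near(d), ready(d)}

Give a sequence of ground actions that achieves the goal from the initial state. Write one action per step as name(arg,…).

grab(d,d); tag(d,d); grab(d,a); free(d,a); grab(d,a)

1. grab(d,d)  →  {above(a), above(d), at(b), near(d), ready(a)}
2. tag(d,d)  →  {above(a), at(b), at(d), ready(a), ready(d)}
3. grab(d,a)  →  {above(a), at(b), at(d), near(d), ready(a), ready(d)}
4. free(d,a)  →  {above(a), at(a), at(b), at(d), ready(a), ready(d)}
5. grab(d,a)  →  {above(a), at(a), at(b), at(d), near(d), ready(a), ready(d)}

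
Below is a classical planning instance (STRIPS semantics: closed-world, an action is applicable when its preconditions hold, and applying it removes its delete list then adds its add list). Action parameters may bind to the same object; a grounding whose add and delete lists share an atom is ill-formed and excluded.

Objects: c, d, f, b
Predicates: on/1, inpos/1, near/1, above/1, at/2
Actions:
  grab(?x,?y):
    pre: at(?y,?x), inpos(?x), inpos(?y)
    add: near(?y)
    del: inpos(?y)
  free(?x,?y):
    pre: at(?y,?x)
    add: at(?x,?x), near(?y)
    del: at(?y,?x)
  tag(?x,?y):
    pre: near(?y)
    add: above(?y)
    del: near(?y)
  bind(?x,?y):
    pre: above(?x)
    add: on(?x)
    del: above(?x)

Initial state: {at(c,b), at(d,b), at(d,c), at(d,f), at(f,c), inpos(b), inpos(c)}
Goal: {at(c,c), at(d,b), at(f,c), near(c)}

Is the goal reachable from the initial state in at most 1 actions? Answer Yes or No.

No

1. grab(b,c)  →  {at(c,b), at(d,b), at(d,c), at(d,f), at(f,c), inpos(b), near(c)}
2. free(c,d)  →  {at(c,b), at(c,c), at(d,b), at(d,f), at(f,c), inpos(b), near(c), near(d)}
optimal plan length = 2; 2 > 1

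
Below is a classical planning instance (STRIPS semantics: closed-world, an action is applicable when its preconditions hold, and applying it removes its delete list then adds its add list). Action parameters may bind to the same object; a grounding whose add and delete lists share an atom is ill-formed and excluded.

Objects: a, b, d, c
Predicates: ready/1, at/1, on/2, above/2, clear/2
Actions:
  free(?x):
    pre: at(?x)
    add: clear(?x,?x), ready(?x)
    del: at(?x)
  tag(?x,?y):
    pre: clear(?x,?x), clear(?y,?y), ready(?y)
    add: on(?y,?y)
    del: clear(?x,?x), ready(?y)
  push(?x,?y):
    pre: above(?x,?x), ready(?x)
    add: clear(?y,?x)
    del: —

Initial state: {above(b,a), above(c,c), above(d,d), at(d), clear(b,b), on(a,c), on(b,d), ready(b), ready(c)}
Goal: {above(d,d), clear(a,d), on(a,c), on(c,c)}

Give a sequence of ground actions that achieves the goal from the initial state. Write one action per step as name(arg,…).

1. free(d)  →  {above(b,a), above(c,c), above(d,d), clear(b,b), clear(d,d), on(a,c), on(b,d), ready(b), ready(c), ready(d)}
2. push(d,a)  →  {above(b,a), above(c,c), above(d,d), clear(a,d), clear(b,b), clear(d,d), on(a,c), on(b,d), ready(b), ready(c), ready(d)}
3. push(c,c)  →  {above(b,a), above(c,c), above(d,d), clear(a,d), clear(b,b), clear(c,c), clear(d,d), on(a,c), on(b,d), ready(b), ready(c), ready(d)}
4. tag(b,c)  →  {above(b,a), above(c,c), above(d,d), clear(a,d), clear(c,c), clear(d,d), on(a,c), on(b,d), on(c,c), ready(b), ready(d)}

free(d); push(d,a); push(c,c); tag(b,c)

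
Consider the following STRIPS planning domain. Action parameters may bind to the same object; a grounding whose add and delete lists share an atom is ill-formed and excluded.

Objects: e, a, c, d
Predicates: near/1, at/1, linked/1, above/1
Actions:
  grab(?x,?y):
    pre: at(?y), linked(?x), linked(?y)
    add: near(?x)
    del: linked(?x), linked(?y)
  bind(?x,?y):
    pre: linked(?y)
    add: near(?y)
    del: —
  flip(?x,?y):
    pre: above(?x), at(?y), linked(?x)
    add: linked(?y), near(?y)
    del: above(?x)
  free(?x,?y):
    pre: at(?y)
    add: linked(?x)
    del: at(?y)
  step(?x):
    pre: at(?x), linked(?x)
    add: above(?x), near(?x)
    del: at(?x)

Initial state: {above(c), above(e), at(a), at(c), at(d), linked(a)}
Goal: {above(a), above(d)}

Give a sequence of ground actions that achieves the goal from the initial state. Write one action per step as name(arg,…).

free(d,c); step(a); step(d)

1. free(d,c)  →  {above(c), above(e), at(a), at(d), linked(a), linked(d)}
2. step(a)  →  {above(a), above(c), above(e), at(d), linked(a), linked(d), near(a)}
3. step(d)  →  {above(a), above(c), above(d), above(e), linked(a), linked(d), near(a), near(d)}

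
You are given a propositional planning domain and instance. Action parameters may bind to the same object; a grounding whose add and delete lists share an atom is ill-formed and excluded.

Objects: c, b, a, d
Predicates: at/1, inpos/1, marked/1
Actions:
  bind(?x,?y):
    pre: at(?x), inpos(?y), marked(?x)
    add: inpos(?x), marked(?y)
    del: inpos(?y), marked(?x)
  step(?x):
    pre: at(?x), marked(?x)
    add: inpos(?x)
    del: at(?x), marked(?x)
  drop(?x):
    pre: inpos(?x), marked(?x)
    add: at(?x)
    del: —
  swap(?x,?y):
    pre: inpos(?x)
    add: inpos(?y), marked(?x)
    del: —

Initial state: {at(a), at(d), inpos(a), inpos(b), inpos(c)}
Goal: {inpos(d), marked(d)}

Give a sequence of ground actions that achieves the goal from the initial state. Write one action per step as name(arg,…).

1. swap(c,d)  →  {at(a), at(d), inpos(a), inpos(b), inpos(c), inpos(d), marked(c)}
2. swap(d,c)  →  {at(a), at(d), inpos(a), inpos(b), inpos(c), inpos(d), marked(c), marked(d)}

swap(c,d); swap(d,c)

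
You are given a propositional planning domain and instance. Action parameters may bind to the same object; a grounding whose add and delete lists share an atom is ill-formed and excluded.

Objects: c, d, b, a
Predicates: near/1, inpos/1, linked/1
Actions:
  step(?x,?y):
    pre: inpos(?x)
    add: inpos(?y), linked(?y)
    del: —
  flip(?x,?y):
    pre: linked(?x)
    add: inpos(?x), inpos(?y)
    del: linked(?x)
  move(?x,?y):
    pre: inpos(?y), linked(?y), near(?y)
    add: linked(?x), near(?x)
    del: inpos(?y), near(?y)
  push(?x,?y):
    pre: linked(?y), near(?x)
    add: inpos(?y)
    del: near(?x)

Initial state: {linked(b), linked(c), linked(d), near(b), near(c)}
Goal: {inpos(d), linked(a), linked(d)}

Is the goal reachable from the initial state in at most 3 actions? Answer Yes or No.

1. flip(c,d)  →  {inpos(c), inpos(d), linked(b), linked(d), near(b), near(c)}
2. step(c,a)  →  {inpos(a), inpos(c), inpos(d), linked(a), linked(b), linked(d), near(b), near(c)}
optimal plan length = 2; 2 ≤ 3

Yes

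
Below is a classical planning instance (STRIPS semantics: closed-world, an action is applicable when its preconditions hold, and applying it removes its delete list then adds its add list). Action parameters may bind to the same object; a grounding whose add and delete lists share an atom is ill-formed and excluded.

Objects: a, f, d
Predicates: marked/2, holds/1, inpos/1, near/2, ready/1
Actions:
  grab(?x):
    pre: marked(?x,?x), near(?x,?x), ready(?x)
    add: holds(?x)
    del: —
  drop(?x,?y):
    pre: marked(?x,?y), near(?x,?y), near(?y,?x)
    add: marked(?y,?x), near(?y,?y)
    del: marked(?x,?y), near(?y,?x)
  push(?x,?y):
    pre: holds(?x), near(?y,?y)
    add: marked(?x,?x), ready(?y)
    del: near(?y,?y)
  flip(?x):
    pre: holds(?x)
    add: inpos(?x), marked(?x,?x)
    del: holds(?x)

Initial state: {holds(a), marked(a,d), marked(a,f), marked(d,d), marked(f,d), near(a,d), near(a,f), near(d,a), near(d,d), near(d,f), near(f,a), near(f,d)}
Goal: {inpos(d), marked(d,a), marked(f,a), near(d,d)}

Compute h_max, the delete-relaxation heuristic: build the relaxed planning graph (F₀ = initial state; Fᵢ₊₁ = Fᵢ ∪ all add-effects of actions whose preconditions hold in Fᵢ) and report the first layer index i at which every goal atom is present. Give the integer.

F0 = init (12 atoms)
F1 = F0 ∪ {inpos(a), marked(a,a), marked(d,a), marked(d,f), marked(f,a), near(f,f), ready(d)}  (19 atoms)
F2 = F1 ∪ {holds(d), near(a,a), ready(f)}  (22 atoms)
F3 = F2 ∪ {inpos(d), ready(a)}  (24 atoms)
goal ⊆ F3  ⇒  h_max = 3

3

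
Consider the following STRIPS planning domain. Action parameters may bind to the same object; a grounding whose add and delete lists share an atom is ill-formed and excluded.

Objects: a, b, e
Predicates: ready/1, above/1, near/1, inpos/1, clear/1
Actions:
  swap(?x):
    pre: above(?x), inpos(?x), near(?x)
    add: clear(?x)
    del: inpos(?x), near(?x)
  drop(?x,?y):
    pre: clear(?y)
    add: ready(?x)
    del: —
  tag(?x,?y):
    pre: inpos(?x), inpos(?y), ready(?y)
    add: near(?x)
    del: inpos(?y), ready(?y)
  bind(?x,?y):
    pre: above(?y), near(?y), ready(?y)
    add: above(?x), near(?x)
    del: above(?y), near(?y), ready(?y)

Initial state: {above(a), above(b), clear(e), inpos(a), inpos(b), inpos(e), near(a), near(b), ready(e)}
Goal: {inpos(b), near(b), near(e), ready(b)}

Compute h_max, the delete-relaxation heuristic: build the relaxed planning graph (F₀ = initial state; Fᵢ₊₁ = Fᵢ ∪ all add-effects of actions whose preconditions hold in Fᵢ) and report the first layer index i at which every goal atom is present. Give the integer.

1

F0 = init (9 atoms)
F1 = F0 ∪ {clear(a), clear(b), near(e), ready(a), ready(b)}  (14 atoms)
goal ⊆ F1  ⇒  h_max = 1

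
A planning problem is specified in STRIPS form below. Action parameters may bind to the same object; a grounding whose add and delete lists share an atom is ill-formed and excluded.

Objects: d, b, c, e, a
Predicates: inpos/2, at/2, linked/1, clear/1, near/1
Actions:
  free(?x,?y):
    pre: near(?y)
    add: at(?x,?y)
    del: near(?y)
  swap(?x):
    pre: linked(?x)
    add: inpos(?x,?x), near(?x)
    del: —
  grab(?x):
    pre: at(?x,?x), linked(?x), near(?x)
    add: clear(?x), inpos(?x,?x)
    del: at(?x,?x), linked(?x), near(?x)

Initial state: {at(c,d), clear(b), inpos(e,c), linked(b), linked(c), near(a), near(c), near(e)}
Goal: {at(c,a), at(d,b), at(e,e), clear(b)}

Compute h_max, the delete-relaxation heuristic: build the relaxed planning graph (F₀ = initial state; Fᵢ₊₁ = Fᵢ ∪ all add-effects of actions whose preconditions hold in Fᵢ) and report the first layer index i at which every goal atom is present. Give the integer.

F0 = init (8 atoms)
F1 = F0 ∪ {at(a,a), at(a,c), at(a,e), at(b,a), at(b,c), at(b,e), at(c,a), at(c,c), at(c,e), at(d,a), at(d,c), at(d,e), at(e,a), at(e,c), at(e,e), inpos(b,b), inpos(c,c), near(b)}  (26 atoms)
F2 = F1 ∪ {at(a,b), at(b,b), at(c,b), at(d,b), at(e,b), clear(c)}  (32 atoms)
goal ⊆ F2  ⇒  h_max = 2

2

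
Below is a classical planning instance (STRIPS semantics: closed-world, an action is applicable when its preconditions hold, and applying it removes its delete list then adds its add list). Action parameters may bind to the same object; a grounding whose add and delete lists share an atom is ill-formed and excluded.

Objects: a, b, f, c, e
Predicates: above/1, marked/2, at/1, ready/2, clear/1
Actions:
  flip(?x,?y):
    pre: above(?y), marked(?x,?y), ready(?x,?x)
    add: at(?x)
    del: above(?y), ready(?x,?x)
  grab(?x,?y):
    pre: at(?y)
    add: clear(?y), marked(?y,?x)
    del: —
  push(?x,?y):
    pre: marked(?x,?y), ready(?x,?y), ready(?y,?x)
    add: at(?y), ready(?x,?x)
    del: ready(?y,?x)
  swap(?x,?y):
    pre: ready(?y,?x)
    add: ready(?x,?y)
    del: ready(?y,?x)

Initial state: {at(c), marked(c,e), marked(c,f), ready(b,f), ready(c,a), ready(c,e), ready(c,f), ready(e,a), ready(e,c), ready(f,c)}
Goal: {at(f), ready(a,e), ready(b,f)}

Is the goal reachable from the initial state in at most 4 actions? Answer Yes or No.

1. push(c,f)  →  {at(c), at(f), marked(c,e), marked(c,f), ready(b,f), ready(c,a), ready(c,c), ready(c,e), ready(c,f), ready(e,a), ready(e,c)}
2. swap(a,e)  →  {at(c), at(f), marked(c,e), marked(c,f), ready(a,e), ready(b,f), ready(c,a), ready(c,c), ready(c,e), ready(c,f), ready(e,c)}
optimal plan length = 2; 2 ≤ 4

Yes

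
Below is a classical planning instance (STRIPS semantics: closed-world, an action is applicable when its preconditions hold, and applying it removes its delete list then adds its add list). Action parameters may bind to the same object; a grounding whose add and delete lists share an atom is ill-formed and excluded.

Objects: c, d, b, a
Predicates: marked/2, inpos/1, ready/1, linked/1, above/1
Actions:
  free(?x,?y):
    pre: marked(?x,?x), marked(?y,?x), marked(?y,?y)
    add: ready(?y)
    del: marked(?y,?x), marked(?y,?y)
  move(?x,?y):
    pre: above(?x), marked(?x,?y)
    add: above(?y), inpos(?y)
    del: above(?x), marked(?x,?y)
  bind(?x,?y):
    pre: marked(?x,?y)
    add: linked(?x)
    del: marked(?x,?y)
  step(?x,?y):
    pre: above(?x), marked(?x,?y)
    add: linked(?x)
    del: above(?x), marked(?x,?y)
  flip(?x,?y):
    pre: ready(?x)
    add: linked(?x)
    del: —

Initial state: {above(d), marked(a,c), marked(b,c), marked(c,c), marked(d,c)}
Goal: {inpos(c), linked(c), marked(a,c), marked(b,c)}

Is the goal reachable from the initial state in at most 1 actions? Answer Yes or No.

1. move(d,c)  →  {above(c), inpos(c), marked(a,c), marked(b,c), marked(c,c)}
2. bind(c,c)  →  {above(c), inpos(c), linked(c), marked(a,c), marked(b,c)}
optimal plan length = 2; 2 > 1

No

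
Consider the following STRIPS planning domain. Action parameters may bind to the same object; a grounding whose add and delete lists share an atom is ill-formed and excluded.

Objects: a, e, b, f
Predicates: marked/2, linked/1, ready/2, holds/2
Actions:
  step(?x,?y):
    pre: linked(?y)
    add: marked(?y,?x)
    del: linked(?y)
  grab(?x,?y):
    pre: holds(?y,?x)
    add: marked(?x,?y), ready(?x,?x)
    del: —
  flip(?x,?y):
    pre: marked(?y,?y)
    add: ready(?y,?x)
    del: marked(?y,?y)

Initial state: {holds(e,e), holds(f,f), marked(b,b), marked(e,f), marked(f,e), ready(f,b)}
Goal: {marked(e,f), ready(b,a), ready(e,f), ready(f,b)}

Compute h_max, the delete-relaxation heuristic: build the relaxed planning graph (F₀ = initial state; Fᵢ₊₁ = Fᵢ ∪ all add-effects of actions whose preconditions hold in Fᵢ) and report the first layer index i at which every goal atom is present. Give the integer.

F0 = init (6 atoms)
F1 = F0 ∪ {marked(e,e), marked(f,f), ready(b,a), ready(b,b), ready(b,e), ready(b,f), ready(e,e), ready(f,f)}  (14 atoms)
F2 = F1 ∪ {ready(e,a), ready(e,b), ready(e,f), ready(f,a), ready(f,e)}  (19 atoms)
goal ⊆ F2  ⇒  h_max = 2

2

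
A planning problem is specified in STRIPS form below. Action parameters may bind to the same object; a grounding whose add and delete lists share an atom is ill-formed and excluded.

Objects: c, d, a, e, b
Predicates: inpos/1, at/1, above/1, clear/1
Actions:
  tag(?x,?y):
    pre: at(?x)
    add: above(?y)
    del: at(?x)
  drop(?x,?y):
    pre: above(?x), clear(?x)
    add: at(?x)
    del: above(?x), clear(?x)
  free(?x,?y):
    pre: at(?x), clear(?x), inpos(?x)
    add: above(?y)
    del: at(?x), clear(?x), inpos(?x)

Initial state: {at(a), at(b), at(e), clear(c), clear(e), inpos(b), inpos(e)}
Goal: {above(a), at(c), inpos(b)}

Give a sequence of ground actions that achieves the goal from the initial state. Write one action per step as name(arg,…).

tag(a,c); tag(e,a); drop(c,c)

1. tag(a,c)  →  {above(c), at(b), at(e), clear(c), clear(e), inpos(b), inpos(e)}
2. tag(e,a)  →  {above(a), above(c), at(b), clear(c), clear(e), inpos(b), inpos(e)}
3. drop(c,c)  →  {above(a), at(b), at(c), clear(e), inpos(b), inpos(e)}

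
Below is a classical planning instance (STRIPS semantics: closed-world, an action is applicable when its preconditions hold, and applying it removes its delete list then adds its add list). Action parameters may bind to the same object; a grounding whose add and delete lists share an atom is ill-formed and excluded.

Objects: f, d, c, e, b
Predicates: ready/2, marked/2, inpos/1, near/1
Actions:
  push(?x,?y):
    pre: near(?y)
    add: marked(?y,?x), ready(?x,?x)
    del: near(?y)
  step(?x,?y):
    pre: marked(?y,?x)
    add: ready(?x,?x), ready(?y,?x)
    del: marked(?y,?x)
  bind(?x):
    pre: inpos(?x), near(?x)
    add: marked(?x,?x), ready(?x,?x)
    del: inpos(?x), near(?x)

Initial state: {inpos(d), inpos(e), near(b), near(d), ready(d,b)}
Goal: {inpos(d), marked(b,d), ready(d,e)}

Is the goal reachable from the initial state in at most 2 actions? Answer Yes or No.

No

1. push(d,b)  →  {inpos(d), inpos(e), marked(b,d), near(d), ready(d,b), ready(d,d)}
2. push(e,d)  →  {inpos(d), inpos(e), marked(b,d), marked(d,e), ready(d,b), ready(d,d), ready(e,e)}
3. step(e,d)  →  {inpos(d), inpos(e), marked(b,d), ready(d,b), ready(d,d), ready(d,e), ready(e,e)}
optimal plan length = 3; 3 > 2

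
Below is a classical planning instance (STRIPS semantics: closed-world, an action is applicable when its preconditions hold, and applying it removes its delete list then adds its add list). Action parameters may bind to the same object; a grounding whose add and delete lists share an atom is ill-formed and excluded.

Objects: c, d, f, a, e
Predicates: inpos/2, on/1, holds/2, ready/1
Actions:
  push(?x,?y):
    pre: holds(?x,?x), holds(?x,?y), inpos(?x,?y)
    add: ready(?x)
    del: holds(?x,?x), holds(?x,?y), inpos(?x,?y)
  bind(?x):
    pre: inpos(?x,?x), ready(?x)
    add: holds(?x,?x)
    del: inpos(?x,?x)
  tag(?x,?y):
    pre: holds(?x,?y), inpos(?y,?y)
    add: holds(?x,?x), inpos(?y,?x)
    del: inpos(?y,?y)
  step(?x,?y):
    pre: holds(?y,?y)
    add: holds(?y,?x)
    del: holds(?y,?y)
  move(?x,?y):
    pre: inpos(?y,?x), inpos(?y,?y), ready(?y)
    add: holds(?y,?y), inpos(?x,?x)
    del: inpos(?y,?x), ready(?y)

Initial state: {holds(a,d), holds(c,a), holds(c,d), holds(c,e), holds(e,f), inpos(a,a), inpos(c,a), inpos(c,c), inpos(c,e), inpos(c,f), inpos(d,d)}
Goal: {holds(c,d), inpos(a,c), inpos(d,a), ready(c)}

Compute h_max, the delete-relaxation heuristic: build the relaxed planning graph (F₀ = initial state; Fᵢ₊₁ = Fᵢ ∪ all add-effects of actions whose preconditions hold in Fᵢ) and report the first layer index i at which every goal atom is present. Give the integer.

F0 = init (11 atoms)
F1 = F0 ∪ {holds(a,a), holds(c,c), inpos(a,c), inpos(d,a), inpos(d,c)}  (16 atoms)
F2 = F1 ∪ {holds(a,c), holds(a,e), holds(a,f), holds(c,f), ready(a), ready(c)}  (22 atoms)
goal ⊆ F2  ⇒  h_max = 2

2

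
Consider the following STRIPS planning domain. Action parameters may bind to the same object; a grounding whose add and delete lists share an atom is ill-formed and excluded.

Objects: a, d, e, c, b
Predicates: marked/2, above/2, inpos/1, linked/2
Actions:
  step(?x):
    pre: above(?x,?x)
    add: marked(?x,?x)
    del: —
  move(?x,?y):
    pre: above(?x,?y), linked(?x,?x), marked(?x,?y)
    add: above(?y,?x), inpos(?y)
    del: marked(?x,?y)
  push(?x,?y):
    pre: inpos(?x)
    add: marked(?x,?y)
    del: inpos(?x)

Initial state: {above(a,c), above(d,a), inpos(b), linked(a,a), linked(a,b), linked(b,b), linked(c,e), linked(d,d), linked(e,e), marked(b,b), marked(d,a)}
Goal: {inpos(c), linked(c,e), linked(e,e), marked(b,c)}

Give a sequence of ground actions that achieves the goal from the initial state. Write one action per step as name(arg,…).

1. move(d,a)  →  {above(a,c), above(a,d), above(d,a), inpos(a), inpos(b), linked(a,a), linked(a,b), linked(b,b), linked(c,e), linked(d,d), linked(e,e), marked(b,b)}
2. push(a,c)  →  {above(a,c), above(a,d), above(d,a), inpos(b), linked(a,a), linked(a,b), linked(b,b), linked(c,e), linked(d,d), linked(e,e), marked(a,c), marked(b,b)}
3. move(a,c)  →  {above(a,c), above(a,d), above(c,a), above(d,a), inpos(b), inpos(c), linked(a,a), linked(a,b), linked(b,b), linked(c,e), linked(d,d), linked(e,e), marked(b,b)}
4. push(b,c)  →  {above(a,c), above(a,d), above(c,a), above(d,a), inpos(c), linked(a,a), linked(a,b), linked(b,b), linked(c,e), linked(d,d), linked(e,e), marked(b,b), marked(b,c)}

move(d,a); push(a,c); move(a,c); push(b,c)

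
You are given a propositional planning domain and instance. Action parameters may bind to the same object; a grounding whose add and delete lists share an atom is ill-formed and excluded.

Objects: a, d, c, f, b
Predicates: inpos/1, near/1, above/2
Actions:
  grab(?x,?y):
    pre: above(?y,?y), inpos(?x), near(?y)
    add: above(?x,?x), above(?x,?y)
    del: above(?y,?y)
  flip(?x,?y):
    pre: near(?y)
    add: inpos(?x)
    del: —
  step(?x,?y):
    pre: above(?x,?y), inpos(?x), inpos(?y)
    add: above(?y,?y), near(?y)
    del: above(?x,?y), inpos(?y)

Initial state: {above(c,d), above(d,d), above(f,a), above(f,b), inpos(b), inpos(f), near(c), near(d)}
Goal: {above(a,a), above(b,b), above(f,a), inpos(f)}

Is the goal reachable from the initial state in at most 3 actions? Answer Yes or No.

Yes

1. flip(a,d)  →  {above(c,d), above(d,d), above(f,a), above(f,b), inpos(a), inpos(b), inpos(f), near(c), near(d)}
2. grab(a,d)  →  {above(a,a), above(a,d), above(c,d), above(f,a), above(f,b), inpos(a), inpos(b), inpos(f), near(c), near(d)}
3. step(f,b)  →  {above(a,a), above(a,d), above(b,b), above(c,d), above(f,a), inpos(a), inpos(f), near(b), near(c), near(d)}
optimal plan length = 3; 3 ≤ 3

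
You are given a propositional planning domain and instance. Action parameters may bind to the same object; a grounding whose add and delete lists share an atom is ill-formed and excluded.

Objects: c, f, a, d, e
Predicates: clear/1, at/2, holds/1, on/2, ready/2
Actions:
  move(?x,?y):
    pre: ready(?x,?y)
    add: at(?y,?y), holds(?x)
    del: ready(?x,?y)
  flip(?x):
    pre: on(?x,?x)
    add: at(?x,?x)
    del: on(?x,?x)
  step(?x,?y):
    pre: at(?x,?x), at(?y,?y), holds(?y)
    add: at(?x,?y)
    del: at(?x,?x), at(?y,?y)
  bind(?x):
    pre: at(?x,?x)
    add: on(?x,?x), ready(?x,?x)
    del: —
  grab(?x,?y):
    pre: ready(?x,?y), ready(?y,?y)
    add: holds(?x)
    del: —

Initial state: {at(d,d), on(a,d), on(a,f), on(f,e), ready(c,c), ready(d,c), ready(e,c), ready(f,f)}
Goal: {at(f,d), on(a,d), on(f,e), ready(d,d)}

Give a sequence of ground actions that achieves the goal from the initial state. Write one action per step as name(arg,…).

move(f,f); move(d,c); bind(d); step(f,d)

1. move(f,f)  →  {at(d,d), at(f,f), holds(f), on(a,d), on(a,f), on(f,e), ready(c,c), ready(d,c), ready(e,c)}
2. move(d,c)  →  {at(c,c), at(d,d), at(f,f), holds(d), holds(f), on(a,d), on(a,f), on(f,e), ready(c,c), ready(e,c)}
3. bind(d)  →  {at(c,c), at(d,d), at(f,f), holds(d), holds(f), on(a,d), on(a,f), on(d,d), on(f,e), ready(c,c), ready(d,d), ready(e,c)}
4. step(f,d)  →  {at(c,c), at(f,d), holds(d), holds(f), on(a,d), on(a,f), on(d,d), on(f,e), ready(c,c), ready(d,d), ready(e,c)}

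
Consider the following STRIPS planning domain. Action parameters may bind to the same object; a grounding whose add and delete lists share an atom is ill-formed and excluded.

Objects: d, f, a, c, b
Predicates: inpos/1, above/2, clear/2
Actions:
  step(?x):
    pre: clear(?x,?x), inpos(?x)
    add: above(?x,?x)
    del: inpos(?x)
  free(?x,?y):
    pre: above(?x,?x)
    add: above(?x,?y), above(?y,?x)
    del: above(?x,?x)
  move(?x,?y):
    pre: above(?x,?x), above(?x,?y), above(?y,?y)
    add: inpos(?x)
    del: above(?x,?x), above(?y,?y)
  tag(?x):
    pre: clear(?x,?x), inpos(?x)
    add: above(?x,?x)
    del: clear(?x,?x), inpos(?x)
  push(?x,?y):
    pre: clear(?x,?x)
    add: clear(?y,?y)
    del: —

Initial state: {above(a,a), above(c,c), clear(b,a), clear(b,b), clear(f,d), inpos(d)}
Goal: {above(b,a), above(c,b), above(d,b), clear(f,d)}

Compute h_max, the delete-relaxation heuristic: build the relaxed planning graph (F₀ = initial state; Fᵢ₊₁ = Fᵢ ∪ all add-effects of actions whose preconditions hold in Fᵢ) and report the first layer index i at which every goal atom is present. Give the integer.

3

F0 = init (6 atoms)
F1 = F0 ∪ {above(a,b), above(a,c), above(a,d), above(a,f), above(b,a), above(b,c), above(c,a), above(c,b), above(c,d), above(c,f), above(d,a), above(d,c), above(f,a), above(f,c), clear(a,a), clear(c,c), clear(d,d), clear(f,f), inpos(a), inpos(c)}  (26 atoms)
F2 = F1 ∪ {above(d,d)}  (27 atoms)
F3 = F2 ∪ {above(b,d), above(d,b), above(d,f), above(f,d)}  (31 atoms)
goal ⊆ F3  ⇒  h_max = 3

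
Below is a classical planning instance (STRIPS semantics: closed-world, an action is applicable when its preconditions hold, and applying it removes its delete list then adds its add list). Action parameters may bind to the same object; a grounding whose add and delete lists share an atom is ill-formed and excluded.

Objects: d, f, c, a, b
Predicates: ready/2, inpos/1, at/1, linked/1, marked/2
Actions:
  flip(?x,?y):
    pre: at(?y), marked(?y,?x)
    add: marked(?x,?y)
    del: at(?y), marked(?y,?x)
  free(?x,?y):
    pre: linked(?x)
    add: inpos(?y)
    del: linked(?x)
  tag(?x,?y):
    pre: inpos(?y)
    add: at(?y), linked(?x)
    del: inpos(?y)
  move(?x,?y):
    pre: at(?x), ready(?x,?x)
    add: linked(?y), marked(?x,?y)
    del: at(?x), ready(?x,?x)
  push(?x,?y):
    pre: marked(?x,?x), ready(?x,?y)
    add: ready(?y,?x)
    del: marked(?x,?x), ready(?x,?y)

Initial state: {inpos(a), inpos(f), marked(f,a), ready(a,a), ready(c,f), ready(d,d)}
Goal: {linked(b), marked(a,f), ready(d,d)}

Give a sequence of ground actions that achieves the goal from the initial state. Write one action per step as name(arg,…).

tag(b,f); flip(a,f)

1. tag(b,f)  →  {at(f), inpos(a), linked(b), marked(f,a), ready(a,a), ready(c,f), ready(d,d)}
2. flip(a,f)  →  {inpos(a), linked(b), marked(a,f), ready(a,a), ready(c,f), ready(d,d)}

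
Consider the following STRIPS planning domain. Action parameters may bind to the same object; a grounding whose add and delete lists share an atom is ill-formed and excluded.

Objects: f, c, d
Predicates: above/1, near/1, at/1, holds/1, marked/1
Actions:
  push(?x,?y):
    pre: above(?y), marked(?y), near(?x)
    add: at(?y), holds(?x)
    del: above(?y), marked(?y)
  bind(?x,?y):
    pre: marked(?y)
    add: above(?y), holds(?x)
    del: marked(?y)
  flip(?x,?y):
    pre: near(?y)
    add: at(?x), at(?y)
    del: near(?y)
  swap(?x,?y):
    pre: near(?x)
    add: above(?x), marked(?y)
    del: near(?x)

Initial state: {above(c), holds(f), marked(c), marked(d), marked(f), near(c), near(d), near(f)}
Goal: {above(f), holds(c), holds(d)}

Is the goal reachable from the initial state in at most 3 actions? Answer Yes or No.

Yes

1. push(c,c)  →  {at(c), holds(c), holds(f), marked(d), marked(f), near(c), near(d), near(f)}
2. bind(d,f)  →  {above(f), at(c), holds(c), holds(d), holds(f), marked(d), near(c), near(d), near(f)}
optimal plan length = 2; 2 ≤ 3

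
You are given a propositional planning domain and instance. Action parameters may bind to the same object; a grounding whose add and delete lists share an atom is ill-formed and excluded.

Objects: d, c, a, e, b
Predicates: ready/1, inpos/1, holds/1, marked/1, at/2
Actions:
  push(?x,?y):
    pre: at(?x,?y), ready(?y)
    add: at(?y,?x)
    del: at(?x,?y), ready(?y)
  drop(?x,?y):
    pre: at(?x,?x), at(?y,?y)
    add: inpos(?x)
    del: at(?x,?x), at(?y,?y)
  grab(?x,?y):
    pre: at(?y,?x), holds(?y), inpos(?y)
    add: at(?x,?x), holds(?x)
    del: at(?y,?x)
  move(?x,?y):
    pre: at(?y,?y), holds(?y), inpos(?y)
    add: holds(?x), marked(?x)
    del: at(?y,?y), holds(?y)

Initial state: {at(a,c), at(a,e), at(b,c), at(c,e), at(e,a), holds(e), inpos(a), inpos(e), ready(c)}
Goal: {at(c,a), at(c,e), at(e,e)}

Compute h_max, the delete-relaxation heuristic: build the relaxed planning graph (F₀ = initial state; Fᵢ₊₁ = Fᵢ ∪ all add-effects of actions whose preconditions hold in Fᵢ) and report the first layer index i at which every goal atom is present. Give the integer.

F0 = init (9 atoms)
F1 = F0 ∪ {at(a,a), at(c,a), at(c,b), holds(a)}  (13 atoms)
F2 = F1 ∪ {at(c,c), at(e,e), holds(b), holds(c), holds(d), marked(b), marked(c), marked(d), marked(e)}  (22 atoms)
goal ⊆ F2  ⇒  h_max = 2

2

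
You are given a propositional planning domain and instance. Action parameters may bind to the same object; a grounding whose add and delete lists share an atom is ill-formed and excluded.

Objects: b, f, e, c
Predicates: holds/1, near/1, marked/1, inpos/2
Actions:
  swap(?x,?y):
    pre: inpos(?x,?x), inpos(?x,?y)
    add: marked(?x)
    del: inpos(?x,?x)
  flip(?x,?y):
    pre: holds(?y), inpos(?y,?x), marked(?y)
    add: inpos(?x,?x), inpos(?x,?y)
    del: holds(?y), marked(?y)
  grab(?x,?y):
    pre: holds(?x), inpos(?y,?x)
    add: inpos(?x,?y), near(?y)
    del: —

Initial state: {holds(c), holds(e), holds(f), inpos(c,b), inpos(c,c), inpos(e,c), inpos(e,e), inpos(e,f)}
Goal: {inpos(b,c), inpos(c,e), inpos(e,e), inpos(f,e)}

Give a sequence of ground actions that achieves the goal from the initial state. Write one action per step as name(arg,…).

1. swap(c,b)  →  {holds(c), holds(e), holds(f), inpos(c,b), inpos(e,c), inpos(e,e), inpos(e,f), marked(c)}
2. grab(f,e)  →  {holds(c), holds(e), holds(f), inpos(c,b), inpos(e,c), inpos(e,e), inpos(e,f), inpos(f,e), marked(c), near(e)}
3. grab(c,e)  →  {holds(c), holds(e), holds(f), inpos(c,b), inpos(c,e), inpos(e,c), inpos(e,e), inpos(e,f), inpos(f,e), marked(c), near(e)}
4. flip(b,c)  →  {holds(e), holds(f), inpos(b,b), inpos(b,c), inpos(c,b), inpos(c,e), inpos(e,c), inpos(e,e), inpos(e,f), inpos(f,e), near(e)}

swap(c,b); grab(f,e); grab(c,e); flip(b,c)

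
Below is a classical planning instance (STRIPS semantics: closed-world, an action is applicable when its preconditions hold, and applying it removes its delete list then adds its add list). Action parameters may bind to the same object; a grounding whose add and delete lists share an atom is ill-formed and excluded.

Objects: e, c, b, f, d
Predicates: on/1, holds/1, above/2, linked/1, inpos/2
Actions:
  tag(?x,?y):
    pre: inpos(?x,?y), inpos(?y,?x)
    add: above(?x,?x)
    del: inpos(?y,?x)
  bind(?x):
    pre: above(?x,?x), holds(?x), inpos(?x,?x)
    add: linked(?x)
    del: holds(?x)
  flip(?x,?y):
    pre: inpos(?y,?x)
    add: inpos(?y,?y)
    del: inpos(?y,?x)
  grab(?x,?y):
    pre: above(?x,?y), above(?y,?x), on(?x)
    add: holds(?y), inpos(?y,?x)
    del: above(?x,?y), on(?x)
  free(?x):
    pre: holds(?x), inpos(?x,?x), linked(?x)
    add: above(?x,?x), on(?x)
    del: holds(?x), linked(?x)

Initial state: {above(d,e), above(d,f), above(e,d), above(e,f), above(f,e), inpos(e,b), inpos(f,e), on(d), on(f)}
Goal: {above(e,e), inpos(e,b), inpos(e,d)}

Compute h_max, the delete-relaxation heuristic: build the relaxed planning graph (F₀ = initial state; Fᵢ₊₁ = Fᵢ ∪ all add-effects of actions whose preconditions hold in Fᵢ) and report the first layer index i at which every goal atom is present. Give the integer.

2

F0 = init (9 atoms)
F1 = F0 ∪ {holds(e), inpos(e,d), inpos(e,e), inpos(e,f), inpos(f,f)}  (14 atoms)
F2 = F1 ∪ {above(e,e), above(f,f)}  (16 atoms)
goal ⊆ F2  ⇒  h_max = 2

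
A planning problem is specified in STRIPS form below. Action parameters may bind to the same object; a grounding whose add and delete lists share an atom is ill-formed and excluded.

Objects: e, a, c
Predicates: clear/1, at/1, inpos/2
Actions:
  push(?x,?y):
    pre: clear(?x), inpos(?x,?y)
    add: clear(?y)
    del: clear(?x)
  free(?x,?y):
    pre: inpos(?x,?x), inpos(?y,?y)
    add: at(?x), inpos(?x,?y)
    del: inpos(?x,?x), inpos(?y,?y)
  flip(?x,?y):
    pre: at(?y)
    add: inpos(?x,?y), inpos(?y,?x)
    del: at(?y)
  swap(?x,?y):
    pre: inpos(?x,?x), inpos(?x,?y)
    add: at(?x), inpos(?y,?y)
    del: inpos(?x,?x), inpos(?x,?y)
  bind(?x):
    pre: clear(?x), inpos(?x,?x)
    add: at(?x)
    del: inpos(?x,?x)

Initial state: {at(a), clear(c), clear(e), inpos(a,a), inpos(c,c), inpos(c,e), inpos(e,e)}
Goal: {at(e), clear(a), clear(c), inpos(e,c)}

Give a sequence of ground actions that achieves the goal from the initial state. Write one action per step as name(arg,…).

free(e,c); flip(e,a); push(e,a)

1. free(e,c)  →  {at(a), at(e), clear(c), clear(e), inpos(a,a), inpos(c,e), inpos(e,c)}
2. flip(e,a)  →  {at(e), clear(c), clear(e), inpos(a,a), inpos(a,e), inpos(c,e), inpos(e,a), inpos(e,c)}
3. push(e,a)  →  {at(e), clear(a), clear(c), inpos(a,a), inpos(a,e), inpos(c,e), inpos(e,a), inpos(e,c)}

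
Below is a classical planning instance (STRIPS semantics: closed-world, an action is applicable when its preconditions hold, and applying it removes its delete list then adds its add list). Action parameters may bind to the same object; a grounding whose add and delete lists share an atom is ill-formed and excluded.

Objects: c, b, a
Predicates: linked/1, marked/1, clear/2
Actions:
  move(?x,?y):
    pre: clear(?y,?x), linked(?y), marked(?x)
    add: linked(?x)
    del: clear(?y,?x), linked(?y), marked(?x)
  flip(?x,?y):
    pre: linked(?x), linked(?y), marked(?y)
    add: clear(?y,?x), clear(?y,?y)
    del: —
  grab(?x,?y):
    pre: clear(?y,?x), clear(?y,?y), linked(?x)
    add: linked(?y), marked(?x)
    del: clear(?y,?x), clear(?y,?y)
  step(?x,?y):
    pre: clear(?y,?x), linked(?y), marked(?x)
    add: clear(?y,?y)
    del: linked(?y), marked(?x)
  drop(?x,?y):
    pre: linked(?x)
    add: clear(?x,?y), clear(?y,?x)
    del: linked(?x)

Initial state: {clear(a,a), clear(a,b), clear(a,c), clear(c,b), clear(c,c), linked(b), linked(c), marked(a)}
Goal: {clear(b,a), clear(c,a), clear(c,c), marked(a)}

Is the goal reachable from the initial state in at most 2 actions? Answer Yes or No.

1. drop(c,a)  →  {clear(a,a), clear(a,b), clear(a,c), clear(c,a), clear(c,b), clear(c,c), linked(b), marked(a)}
2. drop(b,a)  →  {clear(a,a), clear(a,b), clear(a,c), clear(b,a), clear(c,a), clear(c,b), clear(c,c), marked(a)}
optimal plan length = 2; 2 ≤ 2

Yes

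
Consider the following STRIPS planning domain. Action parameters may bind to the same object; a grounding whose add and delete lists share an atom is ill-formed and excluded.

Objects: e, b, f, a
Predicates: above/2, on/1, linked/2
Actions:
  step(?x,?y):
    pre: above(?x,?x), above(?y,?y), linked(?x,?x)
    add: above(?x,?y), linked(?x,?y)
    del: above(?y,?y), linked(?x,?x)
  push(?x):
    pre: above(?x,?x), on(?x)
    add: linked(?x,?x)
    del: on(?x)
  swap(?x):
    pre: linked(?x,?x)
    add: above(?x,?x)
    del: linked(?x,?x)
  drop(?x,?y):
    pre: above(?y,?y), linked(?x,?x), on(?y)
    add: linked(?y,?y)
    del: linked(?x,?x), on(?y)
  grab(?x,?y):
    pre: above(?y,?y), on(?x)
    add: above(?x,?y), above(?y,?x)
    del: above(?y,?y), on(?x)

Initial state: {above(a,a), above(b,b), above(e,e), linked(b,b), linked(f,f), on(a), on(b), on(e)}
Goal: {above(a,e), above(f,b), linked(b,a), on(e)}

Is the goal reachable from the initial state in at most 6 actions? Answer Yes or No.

Yes

1. step(b,a)  →  {above(b,a), above(b,b), above(e,e), linked(b,a), linked(f,f), on(a), on(b), on(e)}
2. swap(f)  →  {above(b,a), above(b,b), above(e,e), above(f,f), linked(b,a), on(a), on(b), on(e)}
3. grab(b,f)  →  {above(b,a), above(b,b), above(b,f), above(e,e), above(f,b), linked(b,a), on(a), on(e)}
4. grab(a,e)  →  {above(a,e), above(b,a), above(b,b), above(b,f), above(e,a), above(f,b), linked(b,a), on(e)}
optimal plan length = 4; 4 ≤ 6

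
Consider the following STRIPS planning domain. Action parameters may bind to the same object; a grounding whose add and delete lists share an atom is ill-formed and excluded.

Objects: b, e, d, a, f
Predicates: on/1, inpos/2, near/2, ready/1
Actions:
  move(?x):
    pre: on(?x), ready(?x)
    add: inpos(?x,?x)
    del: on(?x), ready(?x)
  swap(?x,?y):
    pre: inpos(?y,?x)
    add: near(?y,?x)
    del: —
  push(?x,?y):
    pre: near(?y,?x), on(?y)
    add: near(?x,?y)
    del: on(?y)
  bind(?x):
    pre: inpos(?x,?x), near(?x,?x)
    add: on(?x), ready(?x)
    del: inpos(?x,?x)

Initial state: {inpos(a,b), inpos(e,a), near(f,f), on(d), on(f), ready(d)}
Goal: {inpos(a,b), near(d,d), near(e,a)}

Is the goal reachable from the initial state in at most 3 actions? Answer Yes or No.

1. move(d)  →  {inpos(a,b), inpos(d,d), inpos(e,a), near(f,f), on(f)}
2. swap(d,d)  →  {inpos(a,b), inpos(d,d), inpos(e,a), near(d,d), near(f,f), on(f)}
3. swap(a,e)  →  {inpos(a,b), inpos(d,d), inpos(e,a), near(d,d), near(e,a), near(f,f), on(f)}
optimal plan length = 3; 3 ≤ 3

Yes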